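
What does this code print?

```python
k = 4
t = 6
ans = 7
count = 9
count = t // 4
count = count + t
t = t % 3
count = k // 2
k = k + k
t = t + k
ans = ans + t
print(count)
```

count = 6//4 = 1
count = 1+6 = 7
t = 6%3 = 0
count = 4//2 = 2
k = 4+4 = 8
t = 0+8 = 8
ans = 7+8 = 15

2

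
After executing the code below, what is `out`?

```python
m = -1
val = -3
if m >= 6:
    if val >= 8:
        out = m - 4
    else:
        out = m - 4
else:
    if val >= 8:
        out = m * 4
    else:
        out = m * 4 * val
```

12

m=-1, val=-3
m >= 6 is False; val >= 8 is False
→ out = m * 4 * val = 12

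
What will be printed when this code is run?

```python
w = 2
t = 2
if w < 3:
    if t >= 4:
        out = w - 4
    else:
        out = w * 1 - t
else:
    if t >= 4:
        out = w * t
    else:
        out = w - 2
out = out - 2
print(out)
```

w=2, t=2
w < 3 is True; t >= 4 is False
→ out = w * 1 - t = 0
out = 0-2 = -2

-2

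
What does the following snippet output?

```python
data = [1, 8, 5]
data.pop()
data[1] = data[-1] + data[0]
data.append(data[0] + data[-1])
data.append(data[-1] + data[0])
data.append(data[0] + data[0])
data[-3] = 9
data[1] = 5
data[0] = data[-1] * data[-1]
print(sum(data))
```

31

pop() removes 5 → [1, 8]
data[1] = data[-1]+data[0] = 8+1 = 9 → [1, 9]
append data[0]+data[-1] = 1+9 = 10 → [1, 9, 10]
append data[-1]+data[0] = 10+1 = 11 → [1, 9, 10, 11]
append data[0]+data[0] = 1+1 = 2 → [1, 9, 10, 11, 2]
data[-3] = 9 → [1, 9, 9, 11, 2]
data[1] = 5 → [1, 5, 9, 11, 2]
data[0] = data[-1]*data[-1] = 2*2 = 4 → [4, 5, 9, 11, 2]
sum = 31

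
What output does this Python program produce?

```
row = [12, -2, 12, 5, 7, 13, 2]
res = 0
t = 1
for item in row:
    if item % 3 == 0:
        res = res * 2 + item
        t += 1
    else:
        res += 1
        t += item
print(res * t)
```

item=12: %3==0, res = 0*2+12 = 12; t=2
item=-2: not %3==0, res = 12+1 = 13; t=0
item=12: %3==0, res = 13*2+12 = 38; t=1
item=5: not %3==0, res = 38+1 = 39; t=6
item=7: not %3==0, res = 39+1 = 40; t=13
item=13: not %3==0, res = 40+1 = 41; t=26
item=2: not %3==0, res = 41+1 = 42; t=28
res*t = 42*28 = 1176

1176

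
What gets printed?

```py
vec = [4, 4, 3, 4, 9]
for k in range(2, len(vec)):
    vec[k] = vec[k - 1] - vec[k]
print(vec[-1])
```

k=2: vec[2] = 4-3 = 1 → [4, 4, 1, 4, 9]
k=3: vec[3] = 1-4 = -3 → [4, 4, 1, -3, 9]
k=4: vec[4] = (-3)-9 = -12 → [4, 4, 1, -3, -12]

-12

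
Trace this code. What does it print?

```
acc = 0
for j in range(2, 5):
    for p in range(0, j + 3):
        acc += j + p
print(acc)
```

j=2,p=0: acc = 0+2 = 2
j=2,p=1: acc = 2+3 = 5
j=2,p=2: acc = 5+4 = 9
j=2,p=3: acc = 9+5 = 14
j=2,p=4: acc = 14+6 = 20
j=3,p=0: acc = 20+3 = 23
j=3,p=1: acc = 23+4 = 27
j=3,p=2: acc = 27+5 = 32
j=3,p=3: acc = 32+6 = 38
j=3,p=4: acc = 38+7 = 45
j=3,p=5: acc = 45+8 = 53
j=4,p=0: acc = 53+4 = 57
j=4,p=1: acc = 57+5 = 62
j=4,p=2: acc = 62+6 = 68
j=4,p=3: acc = 68+7 = 75
j=4,p=4: acc = 75+8 = 83
j=4,p=5: acc = 83+9 = 92
j=4,p=6: acc = 92+10 = 102

102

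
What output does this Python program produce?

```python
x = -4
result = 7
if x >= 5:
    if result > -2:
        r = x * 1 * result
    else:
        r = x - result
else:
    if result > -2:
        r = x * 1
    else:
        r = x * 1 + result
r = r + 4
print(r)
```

0

x=-4, result=7
x >= 5 is False; result > -2 is True
→ r = x * 1 = -4
r = (-4)+4 = 0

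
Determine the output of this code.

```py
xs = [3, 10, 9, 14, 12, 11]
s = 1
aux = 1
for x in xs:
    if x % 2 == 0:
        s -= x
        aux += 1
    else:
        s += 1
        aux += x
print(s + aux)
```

x=3: not even, s = 1+1 = 2; aux=4
x=10: even, s = 2-10 = -8; aux=5
x=9: not even, s = (-8)+1 = -7; aux=14
x=14: even, s = (-7)-14 = -21; aux=15
x=12: even, s = (-21)-12 = -33; aux=16
x=11: not even, s = (-33)+1 = -32; aux=27
s+aux = (-32)+27 = -5

-5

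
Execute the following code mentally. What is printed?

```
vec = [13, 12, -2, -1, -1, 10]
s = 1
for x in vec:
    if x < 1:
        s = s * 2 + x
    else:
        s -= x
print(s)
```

-213

x=13: not <1, s = 1-13 = -12
x=12: not <1, s = (-12)-12 = -24
x=-2: <1, s = (-24)*2+(-2) = -50
x=-1: <1, s = (-50)*2+(-1) = -101
x=-1: <1, s = (-101)*2+(-1) = -203
x=10: not <1, s = (-203)-10 = -213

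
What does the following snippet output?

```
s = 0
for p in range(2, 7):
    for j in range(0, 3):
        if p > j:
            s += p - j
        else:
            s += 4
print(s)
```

p=2,j=0: 2>0, s = 0+2 = 2
p=2,j=1: 2>1, s = 2+1 = 3
p=2,j=2: not 2>2, s = 3+4 = 7
p=3,j=0: 3>0, s = 7+3 = 10
p=3,j=1: 3>1, s = 10+2 = 12
p=3,j=2: 3>2, s = 12+1 = 13
p=4,j=0: 4>0, s = 13+4 = 17
p=4,j=1: 4>1, s = 17+3 = 20
p=4,j=2: 4>2, s = 20+2 = 22
p=5,j=0: 5>0, s = 22+5 = 27
p=5,j=1: 5>1, s = 27+4 = 31
p=5,j=2: 5>2, s = 31+3 = 34
p=6,j=0: 6>0, s = 34+6 = 40
p=6,j=1: 6>1, s = 40+5 = 45
p=6,j=2: 6>2, s = 45+4 = 49

49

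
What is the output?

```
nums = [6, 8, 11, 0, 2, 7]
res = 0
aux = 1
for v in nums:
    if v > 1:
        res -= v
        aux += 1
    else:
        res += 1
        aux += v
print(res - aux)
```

-39

v=6: >1, res = 0-6 = -6; aux=2
v=8: >1, res = (-6)-8 = -14; aux=3
v=11: >1, res = (-14)-11 = -25; aux=4
v=0: not >1, res = (-25)+1 = -24; aux=4
v=2: >1, res = (-24)-2 = -26; aux=5
v=7: >1, res = (-26)-7 = -33; aux=6
res-aux = (-33)-6 = -39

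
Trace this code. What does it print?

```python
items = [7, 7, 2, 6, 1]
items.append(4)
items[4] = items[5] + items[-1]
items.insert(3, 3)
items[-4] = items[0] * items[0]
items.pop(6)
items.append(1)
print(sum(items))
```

append 4 → [7, 7, 2, 6, 1, 4]
items[4] = items[5]+items[-1] = 4+4 = 8 → [7, 7, 2, 6, 8, 4]
insert 3 at 3 → [7, 7, 2, 3, 6, 8, 4]
items[-4] = items[0]*items[0] = 7*7 = 49 → [7, 7, 2, 49, 6, 8, 4]
pop(6) removes 4 → [7, 7, 2, 49, 6, 8]
append 1 → [7, 7, 2, 49, 6, 8, 1]
sum = 80

80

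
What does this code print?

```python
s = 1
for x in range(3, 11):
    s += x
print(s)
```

53

x=3: s = 1+3 = 4
x=4: s = 4+4 = 8
x=5: s = 8+5 = 13
x=6: s = 13+6 = 19
x=7: s = 19+7 = 26
x=8: s = 26+8 = 34
x=9: s = 34+9 = 43
x=10: s = 43+10 = 53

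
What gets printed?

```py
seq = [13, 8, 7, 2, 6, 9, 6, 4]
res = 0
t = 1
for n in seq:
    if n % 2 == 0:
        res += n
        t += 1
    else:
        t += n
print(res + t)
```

61

n=13: not even; t=14
n=8: even, res = 0+8 = 8; t=15
n=7: not even; t=22
n=2: even, res = 8+2 = 10; t=23
n=6: even, res = 10+6 = 16; t=24
n=9: not even; t=33
n=6: even, res = 16+6 = 22; t=34
n=4: even, res = 22+4 = 26; t=35
res+t = 26+35 = 61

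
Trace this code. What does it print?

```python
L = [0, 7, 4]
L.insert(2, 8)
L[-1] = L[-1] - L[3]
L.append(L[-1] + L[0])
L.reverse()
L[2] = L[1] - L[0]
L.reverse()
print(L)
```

insert 8 at 2 → [0, 7, 8, 4]
L[-1] = L[-1]-L[3] = 4-4 = 0 → [0, 7, 8, 0]
append L[-1]+L[0] = 0+0 = 0 → [0, 7, 8, 0, 0]
reverse → [0, 0, 8, 7, 0]
L[2] = L[1]-L[0] = 0-0 = 0 → [0, 0, 0, 7, 0]
reverse → [0, 7, 0, 0, 0]

[0, 7, 0, 0, 0]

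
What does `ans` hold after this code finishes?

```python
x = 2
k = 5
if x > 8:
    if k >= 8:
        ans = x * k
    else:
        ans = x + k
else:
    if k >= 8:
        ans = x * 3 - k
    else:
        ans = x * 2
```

x=2, k=5
x > 8 is False; k >= 8 is False
→ ans = x * 2 = 4

4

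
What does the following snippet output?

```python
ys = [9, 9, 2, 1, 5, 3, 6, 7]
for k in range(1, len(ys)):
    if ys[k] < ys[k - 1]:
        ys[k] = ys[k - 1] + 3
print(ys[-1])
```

27

k=1: 9>=9, unchanged → [9, 9, 2, 1, 5, 3, 6, 7]
k=2: 2<9, ys[2] = 9+3 = 12 → [9, 9, 12, 1, 5, 3, 6, 7]
k=3: 1<12, ys[3] = 12+3 = 15 → [9, 9, 12, 15, 5, 3, 6, 7]
k=4: 5<15, ys[4] = 15+3 = 18 → [9, 9, 12, 15, 18, 3, 6, 7]
k=5: 3<18, ys[5] = 18+3 = 21 → [9, 9, 12, 15, 18, 21, 6, 7]
k=6: 6<21, ys[6] = 21+3 = 24 → [9, 9, 12, 15, 18, 21, 24, 7]
k=7: 7<24, ys[7] = 24+3 = 27 → [9, 9, 12, 15, 18, 21, 24, 27]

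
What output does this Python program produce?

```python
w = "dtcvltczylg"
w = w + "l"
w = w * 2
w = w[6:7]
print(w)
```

c

+ 'l' → 'dtcvltczylgl'
repeat ×2 → 'dtcvltczylgldtcvltczylgl'
slice [6:7] → 'c'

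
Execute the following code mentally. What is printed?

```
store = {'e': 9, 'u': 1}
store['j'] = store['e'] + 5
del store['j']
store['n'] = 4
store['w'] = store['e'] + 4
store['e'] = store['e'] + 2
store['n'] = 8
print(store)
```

{'e': 11, 'u': 1, 'n': 8, 'w': 13}

store['j'] = store['e']+5 = 14 → {'e': 9, 'u': 1, 'j': 14}
del 'j' → {'e': 9, 'u': 1}
store['n'] = 4 → {'e': 9, 'u': 1, 'n': 4}
store['w'] = store['e']+4 = 13 → {'e': 9, 'u': 1, 'n': 4, 'w': 13}
store['e'] = store['e']+2 = 11 → {'e': 11, 'u': 1, 'n': 4, 'w': 13}
store['n'] = 8 → {'e': 11, 'u': 1, 'n': 8, 'w': 13}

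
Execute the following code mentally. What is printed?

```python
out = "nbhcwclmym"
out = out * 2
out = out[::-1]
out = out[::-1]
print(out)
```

nbhcwclmymnbhcwclmym

repeat ×2 → 'nbhcwclmymnbhcwclmym'
reverse → 'mymlcwchbnmymlcwchbn'
reverse → 'nbhcwclmymnbhcwclmym'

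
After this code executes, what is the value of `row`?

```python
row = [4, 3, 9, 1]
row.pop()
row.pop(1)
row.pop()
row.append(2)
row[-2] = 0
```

[0, 2]

pop() removes 1 → [4, 3, 9]
pop(1) removes 3 → [4, 9]
pop() removes 9 → [4]
append 2 → [4, 2]
row[-2] = 0 → [0, 2]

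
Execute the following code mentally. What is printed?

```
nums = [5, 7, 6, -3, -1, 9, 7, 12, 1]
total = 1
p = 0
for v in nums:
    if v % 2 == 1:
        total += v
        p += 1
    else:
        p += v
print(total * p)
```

650

v=5: odd, total = 1+5 = 6; p=1
v=7: odd, total = 6+7 = 13; p=2
v=6: not odd; p=8
v=-3: odd, total = 13+(-3) = 10; p=9
v=-1: odd, total = 10+(-1) = 9; p=10
v=9: odd, total = 9+9 = 18; p=11
v=7: odd, total = 18+7 = 25; p=12
v=12: not odd; p=24
v=1: odd, total = 25+1 = 26; p=25
total*p = 26*25 = 650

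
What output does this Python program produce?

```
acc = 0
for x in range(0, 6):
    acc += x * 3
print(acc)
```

x=0: acc = 0+0*3 = 0
x=1: acc = 0+1*3 = 3
x=2: acc = 3+2*3 = 9
x=3: acc = 9+3*3 = 18
x=4: acc = 18+4*3 = 30
x=5: acc = 30+5*3 = 45

45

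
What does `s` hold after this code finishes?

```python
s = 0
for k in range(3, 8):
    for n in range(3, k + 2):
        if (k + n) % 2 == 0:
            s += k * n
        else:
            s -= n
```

k=3,n=3: even sum, s = 0+9 = 9
k=3,n=4: odd sum, s = 9-4 = 5
k=4,n=3: odd sum, s = 5-3 = 2
k=4,n=4: even sum, s = 2+16 = 18
k=4,n=5: odd sum, s = 18-5 = 13
k=5,n=3: even sum, s = 13+15 = 28
k=5,n=4: odd sum, s = 28-4 = 24
k=5,n=5: even sum, s = 24+25 = 49
k=5,n=6: odd sum, s = 49-6 = 43
k=6,n=3: odd sum, s = 43-3 = 40
k=6,n=4: even sum, s = 40+24 = 64
k=6,n=5: odd sum, s = 64-5 = 59
k=6,n=6: even sum, s = 59+36 = 95
k=6,n=7: odd sum, s = 95-7 = 88
k=7,n=3: even sum, s = 88+21 = 109
k=7,n=4: odd sum, s = 109-4 = 105
k=7,n=5: even sum, s = 105+35 = 140
k=7,n=6: odd sum, s = 140-6 = 134
k=7,n=7: even sum, s = 134+49 = 183
k=7,n=8: odd sum, s = 183-8 = 175

175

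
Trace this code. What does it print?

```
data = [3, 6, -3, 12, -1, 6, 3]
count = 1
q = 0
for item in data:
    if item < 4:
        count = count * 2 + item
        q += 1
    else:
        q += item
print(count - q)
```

item=3: <4, count = 1*2+3 = 5; q=1
item=6: not <4; q=7
item=-3: <4, count = 5*2+(-3) = 7; q=8
item=12: not <4; q=20
item=-1: <4, count = 7*2+(-1) = 13; q=21
item=6: not <4; q=27
item=3: <4, count = 13*2+3 = 29; q=28
count-q = 29-28 = 1

1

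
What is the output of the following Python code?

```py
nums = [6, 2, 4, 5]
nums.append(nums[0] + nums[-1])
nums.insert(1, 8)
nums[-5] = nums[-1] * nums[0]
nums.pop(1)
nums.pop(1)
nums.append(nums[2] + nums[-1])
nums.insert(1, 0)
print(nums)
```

append nums[0]+nums[-1] = 6+5 = 11 → [6, 2, 4, 5, 11]
insert 8 at 1 → [6, 8, 2, 4, 5, 11]
nums[-5] = nums[-1]*nums[0] = 11*6 = 66 → [6, 66, 2, 4, 5, 11]
pop(1) removes 66 → [6, 2, 4, 5, 11]
pop(1) removes 2 → [6, 4, 5, 11]
append nums[2]+nums[-1] = 5+11 = 16 → [6, 4, 5, 11, 16]
insert 0 at 1 → [6, 0, 4, 5, 11, 16]

[6, 0, 4, 5, 11, 16]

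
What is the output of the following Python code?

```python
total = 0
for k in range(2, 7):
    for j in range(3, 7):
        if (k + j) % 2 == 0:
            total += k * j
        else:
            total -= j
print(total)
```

140

k=2,j=3: odd sum, total = 0-3 = -3
k=2,j=4: even sum, total = (-3)+8 = 5
k=2,j=5: odd sum, total = 5-5 = 0
k=2,j=6: even sum, total = 0+12 = 12
k=3,j=3: even sum, total = 12+9 = 21
k=3,j=4: odd sum, total = 21-4 = 17
k=3,j=5: even sum, total = 17+15 = 32
k=3,j=6: odd sum, total = 32-6 = 26
k=4,j=3: odd sum, total = 26-3 = 23
k=4,j=4: even sum, total = 23+16 = 39
k=4,j=5: odd sum, total = 39-5 = 34
k=4,j=6: even sum, total = 34+24 = 58
k=5,j=3: even sum, total = 58+15 = 73
k=5,j=4: odd sum, total = 73-4 = 69
k=5,j=5: even sum, total = 69+25 = 94
k=5,j=6: odd sum, total = 94-6 = 88
k=6,j=3: odd sum, total = 88-3 = 85
k=6,j=4: even sum, total = 85+24 = 109
k=6,j=5: odd sum, total = 109-5 = 104
k=6,j=6: even sum, total = 104+36 = 140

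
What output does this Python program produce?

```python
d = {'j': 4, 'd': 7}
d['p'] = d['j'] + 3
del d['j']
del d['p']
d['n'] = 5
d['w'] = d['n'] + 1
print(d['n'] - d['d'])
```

d['p'] = d['j']+3 = 7 → {'j': 4, 'd': 7, 'p': 7}
del 'j' → {'d': 7, 'p': 7}
del 'p' → {'d': 7}
d['n'] = 5 → {'d': 7, 'n': 5}
d['w'] = d['n']+1 = 6 → {'d': 7, 'n': 5, 'w': 6}
d['n']-d['d'] = 5-7 = -2

-2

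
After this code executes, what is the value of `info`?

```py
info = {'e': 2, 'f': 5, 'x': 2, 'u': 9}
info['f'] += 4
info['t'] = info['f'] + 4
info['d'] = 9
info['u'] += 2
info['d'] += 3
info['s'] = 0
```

{'e': 2, 'f': 9, 'x': 2, 'u': 11, 't': 13, 'd': 12, 's': 0}

info['f'] = 5+4 = 9 → {'e': 2, 'f': 9, 'x': 2, 'u': 9}
info['t'] = info['f']+4 = 13 → {'e': 2, 'f': 9, 'x': 2, 'u': 9, 't': 13}
info['d'] = 9 → {'e': 2, 'f': 9, 'x': 2, 'u': 9, 't': 13, 'd': 9}
info['u'] = 9+2 = 11 → {'e': 2, 'f': 9, 'x': 2, 'u': 11, 't': 13, 'd': 9}
info['d'] = 9+3 = 12 → {'e': 2, 'f': 9, 'x': 2, 'u': 11, 't': 13, 'd': 12}
info['s'] = 0 → {'e': 2, 'f': 9, 'x': 2, 'u': 11, 't': 13, 'd': 12, 's': 0}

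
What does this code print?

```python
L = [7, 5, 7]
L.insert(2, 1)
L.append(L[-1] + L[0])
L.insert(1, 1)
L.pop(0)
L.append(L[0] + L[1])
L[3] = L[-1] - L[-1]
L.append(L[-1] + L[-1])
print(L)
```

[1, 5, 1, 0, 14, 6, 12]

insert 1 at 2 → [7, 5, 1, 7]
append L[-1]+L[0] = 7+7 = 14 → [7, 5, 1, 7, 14]
insert 1 at 1 → [7, 1, 5, 1, 7, 14]
pop(0) removes 7 → [1, 5, 1, 7, 14]
append L[0]+L[1] = 1+5 = 6 → [1, 5, 1, 7, 14, 6]
L[3] = L[-1]-L[-1] = 6-6 = 0 → [1, 5, 1, 0, 14, 6]
append L[-1]+L[-1] = 6+6 = 12 → [1, 5, 1, 0, 14, 6, 12]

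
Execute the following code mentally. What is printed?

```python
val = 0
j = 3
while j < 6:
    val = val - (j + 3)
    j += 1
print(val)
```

-21

j=3: val = 0-6 = -6
j=4: val = (-6)-7 = -13
j=5: val = (-13)-8 = -21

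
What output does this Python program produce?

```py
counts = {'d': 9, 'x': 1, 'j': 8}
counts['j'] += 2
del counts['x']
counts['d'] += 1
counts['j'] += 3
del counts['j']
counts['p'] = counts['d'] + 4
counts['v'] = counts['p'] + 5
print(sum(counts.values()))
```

counts['j'] = 8+2 = 10 → {'d': 9, 'x': 1, 'j': 10}
del 'x' → {'d': 9, 'j': 10}
counts['d'] = 9+1 = 10 → {'d': 10, 'j': 10}
counts['j'] = 10+3 = 13 → {'d': 10, 'j': 13}
del 'j' → {'d': 10}
counts['p'] = counts['d']+4 = 14 → {'d': 10, 'p': 14}
counts['v'] = counts['p']+5 = 19 → {'d': 10, 'p': 14, 'v': 19}
sum of values = 43

43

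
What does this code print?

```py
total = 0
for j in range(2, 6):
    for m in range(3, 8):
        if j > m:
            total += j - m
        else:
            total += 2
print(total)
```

38

j=2,m=3: not 2>3, total = 0+2 = 2
j=2,m=4: not 2>4, total = 2+2 = 4
j=2,m=5: not 2>5, total = 4+2 = 6
j=2,m=6: not 2>6, total = 6+2 = 8
j=2,m=7: not 2>7, total = 8+2 = 10
j=3,m=3: not 3>3, total = 10+2 = 12
j=3,m=4: not 3>4, total = 12+2 = 14
j=3,m=5: not 3>5, total = 14+2 = 16
j=3,m=6: not 3>6, total = 16+2 = 18
j=3,m=7: not 3>7, total = 18+2 = 20
j=4,m=3: 4>3, total = 20+1 = 21
j=4,m=4: not 4>4, total = 21+2 = 23
j=4,m=5: not 4>5, total = 23+2 = 25
j=4,m=6: not 4>6, total = 25+2 = 27
j=4,m=7: not 4>7, total = 27+2 = 29
j=5,m=3: 5>3, total = 29+2 = 31
j=5,m=4: 5>4, total = 31+1 = 32
j=5,m=5: not 5>5, total = 32+2 = 34
j=5,m=6: not 5>6, total = 34+2 = 36
j=5,m=7: not 5>7, total = 36+2 = 38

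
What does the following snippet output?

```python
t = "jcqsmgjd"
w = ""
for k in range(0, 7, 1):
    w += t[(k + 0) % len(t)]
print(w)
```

k=0: add t[0]='j' → 'j'
k=1: add t[1]='c' → 'jc'
k=2: add t[2]='q' → 'jcq'
k=3: add t[3]='s' → 'jcqs'
k=4: add t[4]='m' → 'jcqsm'
k=5: add t[5]='g' → 'jcqsmg'
k=6: add t[6]='j' → 'jcqsmgj'

jcqsmgj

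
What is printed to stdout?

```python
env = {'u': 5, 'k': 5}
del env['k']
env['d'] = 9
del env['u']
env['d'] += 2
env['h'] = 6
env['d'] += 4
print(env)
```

{'d': 15, 'h': 6}

del 'k' → {'u': 5}
env['d'] = 9 → {'u': 5, 'd': 9}
del 'u' → {'d': 9}
env['d'] = 9+2 = 11 → {'d': 11}
env['h'] = 6 → {'d': 11, 'h': 6}
env['d'] = 11+4 = 15 → {'d': 15, 'h': 6}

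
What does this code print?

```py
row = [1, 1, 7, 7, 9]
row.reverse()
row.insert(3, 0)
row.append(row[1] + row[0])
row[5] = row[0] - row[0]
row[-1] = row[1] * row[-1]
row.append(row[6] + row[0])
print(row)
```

reverse → [9, 7, 7, 1, 1]
insert 0 at 3 → [9, 7, 7, 0, 1, 1]
append row[1]+row[0] = 7+9 = 16 → [9, 7, 7, 0, 1, 1, 16]
row[5] = row[0]-row[0] = 9-9 = 0 → [9, 7, 7, 0, 1, 0, 16]
row[-1] = row[1]*row[-1] = 7*16 = 112 → [9, 7, 7, 0, 1, 0, 112]
append row[6]+row[0] = 112+9 = 121 → [9, 7, 7, 0, 1, 0, 112, 121]

[9, 7, 7, 0, 1, 0, 112, 121]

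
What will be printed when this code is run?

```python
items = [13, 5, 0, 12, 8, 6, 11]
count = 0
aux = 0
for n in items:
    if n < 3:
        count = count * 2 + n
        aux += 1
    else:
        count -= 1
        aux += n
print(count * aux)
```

n=13: not <3, count = 0-1 = -1; aux=13
n=5: not <3, count = (-1)-1 = -2; aux=18
n=0: <3, count = (-2)*2+0 = -4; aux=19
n=12: not <3, count = (-4)-1 = -5; aux=31
n=8: not <3, count = (-5)-1 = -6; aux=39
n=6: not <3, count = (-6)-1 = -7; aux=45
n=11: not <3, count = (-7)-1 = -8; aux=56
count*aux = (-8)*56 = -448

-448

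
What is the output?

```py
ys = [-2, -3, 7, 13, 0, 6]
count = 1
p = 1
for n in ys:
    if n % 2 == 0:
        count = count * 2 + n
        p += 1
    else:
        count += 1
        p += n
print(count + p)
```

n=-2: even, count = 1*2+(-2) = 0; p=2
n=-3: not even, count = 0+1 = 1; p=-1
n=7: not even, count = 1+1 = 2; p=6
n=13: not even, count = 2+1 = 3; p=19
n=0: even, count = 3*2+0 = 6; p=20
n=6: even, count = 6*2+6 = 18; p=21
count+p = 18+21 = 39

39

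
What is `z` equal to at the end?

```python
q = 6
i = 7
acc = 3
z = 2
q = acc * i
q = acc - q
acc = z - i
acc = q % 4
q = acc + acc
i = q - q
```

q = 3*7 = 21
q = 3-21 = -18
acc = 2-7 = -5
acc = (-18)%4 = 2
q = 2+2 = 4
i = 4-4 = 0

2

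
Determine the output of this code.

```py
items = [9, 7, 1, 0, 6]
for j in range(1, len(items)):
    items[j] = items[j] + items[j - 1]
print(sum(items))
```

82

j=1: items[1] = 7+9 = 16 → [9, 16, 1, 0, 6]
j=2: items[2] = 1+16 = 17 → [9, 16, 17, 0, 6]
j=3: items[3] = 0+17 = 17 → [9, 16, 17, 17, 6]
j=4: items[4] = 6+17 = 23 → [9, 16, 17, 17, 23]
sum = 82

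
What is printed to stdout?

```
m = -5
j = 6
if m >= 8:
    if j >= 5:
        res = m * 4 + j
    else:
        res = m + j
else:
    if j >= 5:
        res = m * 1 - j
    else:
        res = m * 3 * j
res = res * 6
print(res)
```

m=-5, j=6
m >= 8 is False; j >= 5 is True
→ res = m * 1 - j = -11
res = (-11)*6 = -66

-66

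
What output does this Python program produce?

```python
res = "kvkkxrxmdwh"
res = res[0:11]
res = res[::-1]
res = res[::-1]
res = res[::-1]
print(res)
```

hwdmxrxkkvk

slice [0:11] → 'kvkkxrxmdwh'
reverse → 'hwdmxrxkkvk'
reverse → 'kvkkxrxmdwh'
reverse → 'hwdmxrxkkvk'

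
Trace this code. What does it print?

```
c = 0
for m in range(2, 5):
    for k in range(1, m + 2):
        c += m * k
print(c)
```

m=2,k=1: c = 0+2 = 2
m=2,k=2: c = 2+4 = 6
m=2,k=3: c = 6+6 = 12
m=3,k=1: c = 12+3 = 15
m=3,k=2: c = 15+6 = 21
m=3,k=3: c = 21+9 = 30
m=3,k=4: c = 30+12 = 42
m=4,k=1: c = 42+4 = 46
m=4,k=2: c = 46+8 = 54
m=4,k=3: c = 54+12 = 66
m=4,k=4: c = 66+16 = 82
m=4,k=5: c = 82+20 = 102

102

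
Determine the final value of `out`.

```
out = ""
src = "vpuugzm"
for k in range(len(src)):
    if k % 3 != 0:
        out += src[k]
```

'pugz'

k=0: skip
k=1: add 'p' → 'p'
k=2: add 'u' → 'pu'
k=3: skip
k=4: add 'g' → 'pug'
k=5: add 'z' → 'pugz'
k=6: skip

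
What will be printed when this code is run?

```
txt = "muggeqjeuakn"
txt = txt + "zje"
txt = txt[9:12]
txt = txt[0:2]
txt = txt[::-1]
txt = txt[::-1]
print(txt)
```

+ 'zje' → 'muggeqjeuaknzje'
slice [9:12] → 'akn'
slice [0:2] → 'ak'
reverse → 'ka'
reverse → 'ak'

ak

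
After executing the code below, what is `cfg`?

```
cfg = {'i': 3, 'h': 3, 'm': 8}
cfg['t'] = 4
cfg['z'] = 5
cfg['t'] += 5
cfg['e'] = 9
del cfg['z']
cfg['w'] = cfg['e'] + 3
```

cfg['t'] = 4 → {'i': 3, 'h': 3, 'm': 8, 't': 4}
cfg['z'] = 5 → {'i': 3, 'h': 3, 'm': 8, 't': 4, 'z': 5}
cfg['t'] = 4+5 = 9 → {'i': 3, 'h': 3, 'm': 8, 't': 9, 'z': 5}
cfg['e'] = 9 → {'i': 3, 'h': 3, 'm': 8, 't': 9, 'z': 5, 'e': 9}
del 'z' → {'i': 3, 'h': 3, 'm': 8, 't': 9, 'e': 9}
cfg['w'] = cfg['e']+3 = 12 → {'i': 3, 'h': 3, 'm': 8, 't': 9, 'e': 9, 'w': 12}

{'i': 3, 'h': 3, 'm': 8, 't': 9, 'e': 9, 'w': 12}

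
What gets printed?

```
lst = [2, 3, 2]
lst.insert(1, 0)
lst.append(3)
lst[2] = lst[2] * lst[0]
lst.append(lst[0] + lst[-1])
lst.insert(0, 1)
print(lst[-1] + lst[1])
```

7

insert 0 at 1 → [2, 0, 3, 2]
append 3 → [2, 0, 3, 2, 3]
lst[2] = lst[2]*lst[0] = 3*2 = 6 → [2, 0, 6, 2, 3]
append lst[0]+lst[-1] = 2+3 = 5 → [2, 0, 6, 2, 3, 5]
insert 1 at 0 → [1, 2, 0, 6, 2, 3, 5]
lst[-1]+lst[1] = 5+2 = 7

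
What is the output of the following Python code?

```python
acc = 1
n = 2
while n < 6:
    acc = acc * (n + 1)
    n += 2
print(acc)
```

n=2: acc = 1*3 = 3
n=4: acc = 3*5 = 15

15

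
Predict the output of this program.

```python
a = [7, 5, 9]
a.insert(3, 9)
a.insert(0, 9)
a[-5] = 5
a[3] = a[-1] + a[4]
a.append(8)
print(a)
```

[5, 7, 5, 18, 9, 8]

insert 9 at 3 → [7, 5, 9, 9]
insert 9 at 0 → [9, 7, 5, 9, 9]
a[-5] = 5 → [5, 7, 5, 9, 9]
a[3] = a[-1]+a[4] = 9+9 = 18 → [5, 7, 5, 18, 9]
append 8 → [5, 7, 5, 18, 9, 8]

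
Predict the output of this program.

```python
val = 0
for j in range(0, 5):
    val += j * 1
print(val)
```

j=0: val = 0+0*1 = 0
j=1: val = 0+1*1 = 1
j=2: val = 1+2*1 = 3
j=3: val = 3+3*1 = 6
j=4: val = 6+4*1 = 10

10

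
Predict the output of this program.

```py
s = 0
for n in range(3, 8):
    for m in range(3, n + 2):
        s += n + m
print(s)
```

205

n=3,m=3: s = 0+6 = 6
n=3,m=4: s = 6+7 = 13
n=4,m=3: s = 13+7 = 20
n=4,m=4: s = 20+8 = 28
n=4,m=5: s = 28+9 = 37
n=5,m=3: s = 37+8 = 45
n=5,m=4: s = 45+9 = 54
n=5,m=5: s = 54+10 = 64
n=5,m=6: s = 64+11 = 75
n=6,m=3: s = 75+9 = 84
n=6,m=4: s = 84+10 = 94
n=6,m=5: s = 94+11 = 105
n=6,m=6: s = 105+12 = 117
n=6,m=7: s = 117+13 = 130
n=7,m=3: s = 130+10 = 140
n=7,m=4: s = 140+11 = 151
n=7,m=5: s = 151+12 = 163
n=7,m=6: s = 163+13 = 176
n=7,m=7: s = 176+14 = 190
n=7,m=8: s = 190+15 = 205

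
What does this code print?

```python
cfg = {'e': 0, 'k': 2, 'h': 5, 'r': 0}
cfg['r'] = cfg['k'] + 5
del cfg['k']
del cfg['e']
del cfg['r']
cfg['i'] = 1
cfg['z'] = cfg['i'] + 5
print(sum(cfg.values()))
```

cfg['r'] = cfg['k']+5 = 7 → {'e': 0, 'k': 2, 'h': 5, 'r': 7}
del 'k' → {'e': 0, 'h': 5, 'r': 7}
del 'e' → {'h': 5, 'r': 7}
del 'r' → {'h': 5}
cfg['i'] = 1 → {'h': 5, 'i': 1}
cfg['z'] = cfg['i']+5 = 6 → {'h': 5, 'i': 1, 'z': 6}
sum of values = 12

12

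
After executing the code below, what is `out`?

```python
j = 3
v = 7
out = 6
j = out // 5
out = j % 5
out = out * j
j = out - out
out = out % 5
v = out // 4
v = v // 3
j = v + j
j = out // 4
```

j = 6//5 = 1
out = 1%5 = 1
out = 1*1 = 1
j = 1-1 = 0
out = 1%5 = 1
v = 1//4 = 0
v = 0//3 = 0
j = 0+0 = 0
j = 1//4 = 0

1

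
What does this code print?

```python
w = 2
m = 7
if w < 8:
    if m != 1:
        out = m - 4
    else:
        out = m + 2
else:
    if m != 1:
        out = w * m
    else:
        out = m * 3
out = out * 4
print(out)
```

w=2, m=7
w < 8 is True; m != 1 is True
→ out = m - 4 = 3
out = 3*4 = 12

12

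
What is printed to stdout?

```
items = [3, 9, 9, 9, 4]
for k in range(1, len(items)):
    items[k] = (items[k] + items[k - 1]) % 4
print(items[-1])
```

k=1: items[1] = (9+3)%4 = 0 → [3, 0, 9, 9, 4]
k=2: items[2] = (9+0)%4 = 1 → [3, 0, 1, 9, 4]
k=3: items[3] = (9+1)%4 = 2 → [3, 0, 1, 2, 4]
k=4: items[4] = (4+2)%4 = 2 → [3, 0, 1, 2, 2]

2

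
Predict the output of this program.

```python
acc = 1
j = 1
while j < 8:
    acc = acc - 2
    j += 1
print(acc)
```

-13

j=1: acc = 1-2 = -1
j=2: acc = (-1)-2 = -3
j=3: acc = (-3)-2 = -5
j=4: acc = (-5)-2 = -7
j=5: acc = (-7)-2 = -9
j=6: acc = (-9)-2 = -11
j=7: acc = (-11)-2 = -13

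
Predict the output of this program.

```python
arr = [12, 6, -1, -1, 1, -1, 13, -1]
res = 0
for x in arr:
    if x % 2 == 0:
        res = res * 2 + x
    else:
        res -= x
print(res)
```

x=12: even, res = 0*2+12 = 12
x=6: even, res = 12*2+6 = 30
x=-1: not even, res = 30-(-1) = 31
x=-1: not even, res = 31-(-1) = 32
x=1: not even, res = 32-1 = 31
x=-1: not even, res = 31-(-1) = 32
x=13: not even, res = 32-13 = 19
x=-1: not even, res = 19-(-1) = 20

20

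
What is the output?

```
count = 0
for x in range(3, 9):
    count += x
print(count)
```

x=3: count = 0+3 = 3
x=4: count = 3+4 = 7
x=5: count = 7+5 = 12
x=6: count = 12+6 = 18
x=7: count = 18+7 = 25
x=8: count = 25+8 = 33

33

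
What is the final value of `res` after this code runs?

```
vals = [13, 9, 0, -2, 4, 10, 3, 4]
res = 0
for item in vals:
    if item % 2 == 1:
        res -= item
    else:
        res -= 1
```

-30

item=13: odd, res = 0-13 = -13
item=9: odd, res = (-13)-9 = -22
item=0: not odd, res = (-22)-1 = -23
item=-2: not odd, res = (-23)-1 = -24
item=4: not odd, res = (-24)-1 = -25
item=10: not odd, res = (-25)-1 = -26
item=3: odd, res = (-26)-3 = -29
item=4: not odd, res = (-29)-1 = -30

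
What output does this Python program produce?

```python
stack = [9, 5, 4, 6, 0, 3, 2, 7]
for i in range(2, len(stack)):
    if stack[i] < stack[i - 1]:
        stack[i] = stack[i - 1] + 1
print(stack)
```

[9, 5, 6, 6, 7, 8, 9, 10]

i=2: 4<5, stack[2] = 5+1 = 6 → [9, 5, 6, 6, 0, 3, 2, 7]
i=3: 6>=6, unchanged → [9, 5, 6, 6, 0, 3, 2, 7]
i=4: 0<6, stack[4] = 6+1 = 7 → [9, 5, 6, 6, 7, 3, 2, 7]
i=5: 3<7, stack[5] = 7+1 = 8 → [9, 5, 6, 6, 7, 8, 2, 7]
i=6: 2<8, stack[6] = 8+1 = 9 → [9, 5, 6, 6, 7, 8, 9, 7]
i=7: 7<9, stack[7] = 9+1 = 10 → [9, 5, 6, 6, 7, 8, 9, 10]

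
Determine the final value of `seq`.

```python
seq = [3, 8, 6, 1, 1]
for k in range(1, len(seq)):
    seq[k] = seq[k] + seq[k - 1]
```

k=1: seq[1] = 8+3 = 11 → [3, 11, 6, 1, 1]
k=2: seq[2] = 6+11 = 17 → [3, 11, 17, 1, 1]
k=3: seq[3] = 1+17 = 18 → [3, 11, 17, 18, 1]
k=4: seq[4] = 1+18 = 19 → [3, 11, 17, 18, 19]

[3, 11, 17, 18, 19]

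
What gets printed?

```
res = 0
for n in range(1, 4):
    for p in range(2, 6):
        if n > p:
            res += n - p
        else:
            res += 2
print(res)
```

23

n=1,p=2: not 1>2, res = 0+2 = 2
n=1,p=3: not 1>3, res = 2+2 = 4
n=1,p=4: not 1>4, res = 4+2 = 6
n=1,p=5: not 1>5, res = 6+2 = 8
n=2,p=2: not 2>2, res = 8+2 = 10
n=2,p=3: not 2>3, res = 10+2 = 12
n=2,p=4: not 2>4, res = 12+2 = 14
n=2,p=5: not 2>5, res = 14+2 = 16
n=3,p=2: 3>2, res = 16+1 = 17
n=3,p=3: not 3>3, res = 17+2 = 19
n=3,p=4: not 3>4, res = 19+2 = 21
n=3,p=5: not 3>5, res = 21+2 = 23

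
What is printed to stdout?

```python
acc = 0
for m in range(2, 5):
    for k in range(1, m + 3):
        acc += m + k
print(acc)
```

m=2,k=1: acc = 0+3 = 3
m=2,k=2: acc = 3+4 = 7
m=2,k=3: acc = 7+5 = 12
m=2,k=4: acc = 12+6 = 18
m=3,k=1: acc = 18+4 = 22
m=3,k=2: acc = 22+5 = 27
m=3,k=3: acc = 27+6 = 33
m=3,k=4: acc = 33+7 = 40
m=3,k=5: acc = 40+8 = 48
m=4,k=1: acc = 48+5 = 53
m=4,k=2: acc = 53+6 = 59
m=4,k=3: acc = 59+7 = 66
m=4,k=4: acc = 66+8 = 74
m=4,k=5: acc = 74+9 = 83
m=4,k=6: acc = 83+10 = 93

93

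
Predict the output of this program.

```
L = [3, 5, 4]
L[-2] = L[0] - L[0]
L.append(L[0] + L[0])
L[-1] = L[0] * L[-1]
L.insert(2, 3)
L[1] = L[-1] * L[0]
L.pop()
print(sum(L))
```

L[-2] = L[0]-L[0] = 3-3 = 0 → [3, 0, 4]
append L[0]+L[0] = 3+3 = 6 → [3, 0, 4, 6]
L[-1] = L[0]*L[-1] = 3*6 = 18 → [3, 0, 4, 18]
insert 3 at 2 → [3, 0, 3, 4, 18]
L[1] = L[-1]*L[0] = 18*3 = 54 → [3, 54, 3, 4, 18]
pop() removes 18 → [3, 54, 3, 4]
sum = 64

64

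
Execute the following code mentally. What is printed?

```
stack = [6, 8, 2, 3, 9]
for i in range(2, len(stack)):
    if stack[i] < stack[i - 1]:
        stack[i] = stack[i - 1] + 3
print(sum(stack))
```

i=2: 2<8, stack[2] = 8+3 = 11 → [6, 8, 11, 3, 9]
i=3: 3<11, stack[3] = 11+3 = 14 → [6, 8, 11, 14, 9]
i=4: 9<14, stack[4] = 14+3 = 17 → [6, 8, 11, 14, 17]
sum = 56

56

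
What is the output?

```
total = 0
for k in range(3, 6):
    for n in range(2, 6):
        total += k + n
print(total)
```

90

k=3,n=2: total = 0+5 = 5
k=3,n=3: total = 5+6 = 11
k=3,n=4: total = 11+7 = 18
k=3,n=5: total = 18+8 = 26
k=4,n=2: total = 26+6 = 32
k=4,n=3: total = 32+7 = 39
k=4,n=4: total = 39+8 = 47
k=4,n=5: total = 47+9 = 56
k=5,n=2: total = 56+7 = 63
k=5,n=3: total = 63+8 = 71
k=5,n=4: total = 71+9 = 80
k=5,n=5: total = 80+10 = 90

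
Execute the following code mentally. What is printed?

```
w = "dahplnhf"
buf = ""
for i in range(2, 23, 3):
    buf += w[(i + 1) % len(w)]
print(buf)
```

phalfhn

i=2: add w[3]='p' → 'p'
i=5: add w[6]='h' → 'ph'
i=8: add w[1]='a' → 'pha'
i=11: add w[4]='l' → 'phal'
i=14: add w[7]='f' → 'phalf'
i=17: add w[2]='h' → 'phalfh'
i=20: add w[5]='n' → 'phalfhn'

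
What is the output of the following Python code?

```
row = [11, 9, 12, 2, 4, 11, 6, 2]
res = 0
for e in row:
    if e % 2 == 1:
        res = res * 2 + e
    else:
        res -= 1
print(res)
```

65

e=11: odd, res = 0*2+11 = 11
e=9: odd, res = 11*2+9 = 31
e=12: not odd, res = 31-1 = 30
e=2: not odd, res = 30-1 = 29
e=4: not odd, res = 29-1 = 28
e=11: odd, res = 28*2+11 = 67
e=6: not odd, res = 67-1 = 66
e=2: not odd, res = 66-1 = 65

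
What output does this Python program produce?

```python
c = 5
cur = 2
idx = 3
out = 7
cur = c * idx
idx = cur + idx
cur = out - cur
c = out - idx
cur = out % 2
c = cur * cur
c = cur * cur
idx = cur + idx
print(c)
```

cur = 5*3 = 15
idx = 15+3 = 18
cur = 7-15 = -8
c = 7-18 = -11
cur = 7%2 = 1
c = 1*1 = 1
c = 1*1 = 1
idx = 1+18 = 19

1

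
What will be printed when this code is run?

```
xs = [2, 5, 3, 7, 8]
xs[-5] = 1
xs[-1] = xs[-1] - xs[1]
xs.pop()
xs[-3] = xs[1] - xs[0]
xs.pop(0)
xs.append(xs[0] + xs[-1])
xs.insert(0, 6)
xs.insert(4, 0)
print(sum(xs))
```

xs[-5] = 1 → [1, 5, 3, 7, 8]
xs[-1] = xs[-1]-xs[1] = 8-5 = 3 → [1, 5, 3, 7, 3]
pop() removes 3 → [1, 5, 3, 7]
xs[-3] = xs[1]-xs[0] = 5-1 = 4 → [1, 4, 3, 7]
pop(0) removes 1 → [4, 3, 7]
append xs[0]+xs[-1] = 4+7 = 11 → [4, 3, 7, 11]
insert 6 at 0 → [6, 4, 3, 7, 11]
insert 0 at 4 → [6, 4, 3, 7, 0, 11]
sum = 31

31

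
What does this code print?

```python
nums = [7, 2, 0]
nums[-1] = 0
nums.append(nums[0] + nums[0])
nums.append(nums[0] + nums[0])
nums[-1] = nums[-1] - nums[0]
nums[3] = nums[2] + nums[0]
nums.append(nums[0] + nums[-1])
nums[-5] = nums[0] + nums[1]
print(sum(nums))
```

44

nums[-1] = 0 → [7, 2, 0]
append nums[0]+nums[0] = 7+7 = 14 → [7, 2, 0, 14]
append nums[0]+nums[0] = 7+7 = 14 → [7, 2, 0, 14, 14]
nums[-1] = nums[-1]-nums[0] = 14-7 = 7 → [7, 2, 0, 14, 7]
nums[3] = nums[2]+nums[0] = 0+7 = 7 → [7, 2, 0, 7, 7]
append nums[0]+nums[-1] = 7+7 = 14 → [7, 2, 0, 7, 7, 14]
nums[-5] = nums[0]+nums[1] = 7+2 = 9 → [7, 9, 0, 7, 7, 14]
sum = 44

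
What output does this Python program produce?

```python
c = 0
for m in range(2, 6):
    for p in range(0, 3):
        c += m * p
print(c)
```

42

m=2,p=0: c = 0+0 = 0
m=2,p=1: c = 0+2 = 2
m=2,p=2: c = 2+4 = 6
m=3,p=0: c = 6+0 = 6
m=3,p=1: c = 6+3 = 9
m=3,p=2: c = 9+6 = 15
m=4,p=0: c = 15+0 = 15
m=4,p=1: c = 15+4 = 19
m=4,p=2: c = 19+8 = 27
m=5,p=0: c = 27+0 = 27
m=5,p=1: c = 27+5 = 32
m=5,p=2: c = 32+10 = 42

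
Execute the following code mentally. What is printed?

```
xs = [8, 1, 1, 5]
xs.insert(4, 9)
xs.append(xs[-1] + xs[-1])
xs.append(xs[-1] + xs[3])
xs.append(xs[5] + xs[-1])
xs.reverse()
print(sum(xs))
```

106

insert 9 at 4 → [8, 1, 1, 5, 9]
append xs[-1]+xs[-1] = 9+9 = 18 → [8, 1, 1, 5, 9, 18]
append xs[-1]+xs[3] = 18+5 = 23 → [8, 1, 1, 5, 9, 18, 23]
append xs[5]+xs[-1] = 18+23 = 41 → [8, 1, 1, 5, 9, 18, 23, 41]
reverse → [41, 23, 18, 9, 5, 1, 1, 8]
sum = 106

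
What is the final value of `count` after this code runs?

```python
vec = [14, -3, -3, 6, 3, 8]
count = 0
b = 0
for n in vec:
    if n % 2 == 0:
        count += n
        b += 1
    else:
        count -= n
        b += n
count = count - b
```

31

n=14: even, count = 0+14 = 14; b=1
n=-3: not even, count = 14-(-3) = 17; b=-2
n=-3: not even, count = 17-(-3) = 20; b=-5
n=6: even, count = 20+6 = 26; b=-4
n=3: not even, count = 26-3 = 23; b=-1
n=8: even, count = 23+8 = 31; b=0
count-b = 31-0 = 31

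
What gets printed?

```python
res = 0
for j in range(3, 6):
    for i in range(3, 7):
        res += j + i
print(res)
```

102

j=3,i=3: res = 0+6 = 6
j=3,i=4: res = 6+7 = 13
j=3,i=5: res = 13+8 = 21
j=3,i=6: res = 21+9 = 30
j=4,i=3: res = 30+7 = 37
j=4,i=4: res = 37+8 = 45
j=4,i=5: res = 45+9 = 54
j=4,i=6: res = 54+10 = 64
j=5,i=3: res = 64+8 = 72
j=5,i=4: res = 72+9 = 81
j=5,i=5: res = 81+10 = 91
j=5,i=6: res = 91+11 = 102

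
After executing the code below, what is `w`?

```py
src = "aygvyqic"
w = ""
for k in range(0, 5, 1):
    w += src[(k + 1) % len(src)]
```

k=0: add src[1]='y' → 'y'
k=1: add src[2]='g' → 'yg'
k=2: add src[3]='v' → 'ygv'
k=3: add src[4]='y' → 'ygvy'
k=4: add src[5]='q' → 'ygvyq'

'ygvyq'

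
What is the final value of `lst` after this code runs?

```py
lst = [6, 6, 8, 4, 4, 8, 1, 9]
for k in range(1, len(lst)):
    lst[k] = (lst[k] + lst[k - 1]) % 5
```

k=1: lst[1] = (6+6)%5 = 2 → [6, 2, 8, 4, 4, 8, 1, 9]
k=2: lst[2] = (8+2)%5 = 0 → [6, 2, 0, 4, 4, 8, 1, 9]
k=3: lst[3] = (4+0)%5 = 4 → [6, 2, 0, 4, 4, 8, 1, 9]
k=4: lst[4] = (4+4)%5 = 3 → [6, 2, 0, 4, 3, 8, 1, 9]
k=5: lst[5] = (8+3)%5 = 1 → [6, 2, 0, 4, 3, 1, 1, 9]
k=6: lst[6] = (1+1)%5 = 2 → [6, 2, 0, 4, 3, 1, 2, 9]
k=7: lst[7] = (9+2)%5 = 1 → [6, 2, 0, 4, 3, 1, 2, 1]

[6, 2, 0, 4, 3, 1, 2, 1]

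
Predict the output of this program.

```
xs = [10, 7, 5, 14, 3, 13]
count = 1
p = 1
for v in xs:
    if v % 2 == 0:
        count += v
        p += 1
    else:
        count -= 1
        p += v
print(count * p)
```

v=10: even, count = 1+10 = 11; p=2
v=7: not even, count = 11-1 = 10; p=9
v=5: not even, count = 10-1 = 9; p=14
v=14: even, count = 9+14 = 23; p=15
v=3: not even, count = 23-1 = 22; p=18
v=13: not even, count = 22-1 = 21; p=31
count*p = 21*31 = 651

651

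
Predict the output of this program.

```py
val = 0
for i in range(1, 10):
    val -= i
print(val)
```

i=1: val = 0-1 = -1
i=2: val = (-1)-2 = -3
i=3: val = (-3)-3 = -6
i=4: val = (-6)-4 = -10
i=5: val = (-10)-5 = -15
i=6: val = (-15)-6 = -21
i=7: val = (-21)-7 = -28
i=8: val = (-28)-8 = -36
i=9: val = (-36)-9 = -45

-45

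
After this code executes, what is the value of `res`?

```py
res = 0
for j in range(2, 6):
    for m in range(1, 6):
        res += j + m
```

130

j=2,m=1: res = 0+3 = 3
j=2,m=2: res = 3+4 = 7
j=2,m=3: res = 7+5 = 12
j=2,m=4: res = 12+6 = 18
j=2,m=5: res = 18+7 = 25
j=3,m=1: res = 25+4 = 29
j=3,m=2: res = 29+5 = 34
j=3,m=3: res = 34+6 = 40
j=3,m=4: res = 40+7 = 47
j=3,m=5: res = 47+8 = 55
j=4,m=1: res = 55+5 = 60
j=4,m=2: res = 60+6 = 66
j=4,m=3: res = 66+7 = 73
j=4,m=4: res = 73+8 = 81
j=4,m=5: res = 81+9 = 90
j=5,m=1: res = 90+6 = 96
j=5,m=2: res = 96+7 = 103
j=5,m=3: res = 103+8 = 111
j=5,m=4: res = 111+9 = 120
j=5,m=5: res = 120+10 = 130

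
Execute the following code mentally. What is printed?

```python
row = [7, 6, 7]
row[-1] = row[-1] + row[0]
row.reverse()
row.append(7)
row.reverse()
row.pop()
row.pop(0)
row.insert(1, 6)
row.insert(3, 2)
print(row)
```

row[-1] = row[-1]+row[0] = 7+7 = 14 → [7, 6, 14]
reverse → [14, 6, 7]
append 7 → [14, 6, 7, 7]
reverse → [7, 7, 6, 14]
pop() removes 14 → [7, 7, 6]
pop(0) removes 7 → [7, 6]
insert 6 at 1 → [7, 6, 6]
insert 2 at 3 → [7, 6, 6, 2]

[7, 6, 6, 2]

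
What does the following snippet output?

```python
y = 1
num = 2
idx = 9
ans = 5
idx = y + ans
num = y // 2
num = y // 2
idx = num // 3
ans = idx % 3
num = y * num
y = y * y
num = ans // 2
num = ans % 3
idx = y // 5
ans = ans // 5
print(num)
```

0

idx = 1+5 = 6
num = 1//2 = 0
num = 1//2 = 0
idx = 0//3 = 0
ans = 0%3 = 0
num = 1*0 = 0
y = 1*1 = 1
num = 0//2 = 0
num = 0%3 = 0
idx = 1//5 = 0
ans = 0//5 = 0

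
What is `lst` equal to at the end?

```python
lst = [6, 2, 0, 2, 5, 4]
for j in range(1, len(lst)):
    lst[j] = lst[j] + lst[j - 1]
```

[6, 8, 8, 10, 15, 19]

j=1: lst[1] = 2+6 = 8 → [6, 8, 0, 2, 5, 4]
j=2: lst[2] = 0+8 = 8 → [6, 8, 8, 2, 5, 4]
j=3: lst[3] = 2+8 = 10 → [6, 8, 8, 10, 5, 4]
j=4: lst[4] = 5+10 = 15 → [6, 8, 8, 10, 15, 4]
j=5: lst[5] = 4+15 = 19 → [6, 8, 8, 10, 15, 19]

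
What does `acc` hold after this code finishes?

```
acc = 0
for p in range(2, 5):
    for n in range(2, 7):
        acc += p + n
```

p=2,n=2: acc = 0+4 = 4
p=2,n=3: acc = 4+5 = 9
p=2,n=4: acc = 9+6 = 15
p=2,n=5: acc = 15+7 = 22
p=2,n=6: acc = 22+8 = 30
p=3,n=2: acc = 30+5 = 35
p=3,n=3: acc = 35+6 = 41
p=3,n=4: acc = 41+7 = 48
p=3,n=5: acc = 48+8 = 56
p=3,n=6: acc = 56+9 = 65
p=4,n=2: acc = 65+6 = 71
p=4,n=3: acc = 71+7 = 78
p=4,n=4: acc = 78+8 = 86
p=4,n=5: acc = 86+9 = 95
p=4,n=6: acc = 95+10 = 105

105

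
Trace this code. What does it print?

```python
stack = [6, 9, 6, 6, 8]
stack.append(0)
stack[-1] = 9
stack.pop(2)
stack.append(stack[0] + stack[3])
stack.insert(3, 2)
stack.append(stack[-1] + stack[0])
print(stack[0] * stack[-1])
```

append 0 → [6, 9, 6, 6, 8, 0]
stack[-1] = 9 → [6, 9, 6, 6, 8, 9]
pop(2) removes 6 → [6, 9, 6, 8, 9]
append stack[0]+stack[3] = 6+8 = 14 → [6, 9, 6, 8, 9, 14]
insert 2 at 3 → [6, 9, 6, 2, 8, 9, 14]
append stack[-1]+stack[0] = 14+6 = 20 → [6, 9, 6, 2, 8, 9, 14, 20]
stack[0]*stack[-1] = 6*20 = 120

120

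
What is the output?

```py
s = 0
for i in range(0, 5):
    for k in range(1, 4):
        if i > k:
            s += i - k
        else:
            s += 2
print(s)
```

28

i=0,k=1: not 0>1, s = 0+2 = 2
i=0,k=2: not 0>2, s = 2+2 = 4
i=0,k=3: not 0>3, s = 4+2 = 6
i=1,k=1: not 1>1, s = 6+2 = 8
i=1,k=2: not 1>2, s = 8+2 = 10
i=1,k=3: not 1>3, s = 10+2 = 12
i=2,k=1: 2>1, s = 12+1 = 13
i=2,k=2: not 2>2, s = 13+2 = 15
i=2,k=3: not 2>3, s = 15+2 = 17
i=3,k=1: 3>1, s = 17+2 = 19
i=3,k=2: 3>2, s = 19+1 = 20
i=3,k=3: not 3>3, s = 20+2 = 22
i=4,k=1: 4>1, s = 22+3 = 25
i=4,k=2: 4>2, s = 25+2 = 27
i=4,k=3: 4>3, s = 27+1 = 28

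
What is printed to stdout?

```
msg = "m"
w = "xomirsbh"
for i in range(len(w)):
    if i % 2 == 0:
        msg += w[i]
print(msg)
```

i=0: add 'x' → 'mx'
i=1: skip
i=2: add 'm' → 'mxm'
i=3: skip
i=4: add 'r' → 'mxmr'
i=5: skip
i=6: add 'b' → 'mxmrb'
i=7: skip

mxmrb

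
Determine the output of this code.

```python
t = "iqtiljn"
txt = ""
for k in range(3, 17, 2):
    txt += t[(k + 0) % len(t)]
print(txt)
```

ijitlnq

k=3: add t[3]='i' → 'i'
k=5: add t[5]='j' → 'ij'
k=7: add t[0]='i' → 'iji'
k=9: add t[2]='t' → 'ijit'
k=11: add t[4]='l' → 'ijitl'
k=13: add t[6]='n' → 'ijitln'
k=15: add t[1]='q' → 'ijitlnq'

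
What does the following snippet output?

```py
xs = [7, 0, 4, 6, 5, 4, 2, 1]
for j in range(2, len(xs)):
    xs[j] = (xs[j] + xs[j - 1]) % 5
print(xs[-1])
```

2

j=2: xs[2] = (4+0)%5 = 4 → [7, 0, 4, 6, 5, 4, 2, 1]
j=3: xs[3] = (6+4)%5 = 0 → [7, 0, 4, 0, 5, 4, 2, 1]
j=4: xs[4] = (5+0)%5 = 0 → [7, 0, 4, 0, 0, 4, 2, 1]
j=5: xs[5] = (4+0)%5 = 4 → [7, 0, 4, 0, 0, 4, 2, 1]
j=6: xs[6] = (2+4)%5 = 1 → [7, 0, 4, 0, 0, 4, 1, 1]
j=7: xs[7] = (1+1)%5 = 2 → [7, 0, 4, 0, 0, 4, 1, 2]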